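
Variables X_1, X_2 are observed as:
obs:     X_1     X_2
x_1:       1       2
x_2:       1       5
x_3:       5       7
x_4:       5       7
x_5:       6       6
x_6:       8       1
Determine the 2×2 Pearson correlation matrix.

Step 1 — column means:
  mean(X_1) = (1 + 1 + 5 + 5 + 6 + 8) / 6 = 26/6 = 4.3333
  mean(X_2) = (2 + 5 + 7 + 7 + 6 + 1) / 6 = 28/6 = 4.6667

Step 2 — sample variances and covariances s[i,j] = (1/(n-1)) · Σ_k (x_{k,i} - mean_i) · (x_{k,j} - mean_j), with n-1 = 5:
  s[X_1,X_1] = ((-3.3333)·(-3.3333) + (-3.3333)·(-3.3333) + (0.6667)·(0.6667) + (0.6667)·(0.6667) + (1.6667)·(1.6667) + (3.6667)·(3.6667)) / 5 = 39.3333/5 = 7.8667
  s[X_1,X_2] = ((-3.3333)·(-2.6667) + (-3.3333)·(0.3333) + (0.6667)·(2.3333) + (0.6667)·(2.3333) + (1.6667)·(1.3333) + (3.6667)·(-3.6667)) / 5 = -0.3333/5 = -0.0667
  s[X_2,X_2] = ((-2.6667)·(-2.6667) + (0.3333)·(0.3333) + (2.3333)·(2.3333) + (2.3333)·(2.3333) + (1.3333)·(1.3333) + (-3.6667)·(-3.6667)) / 5 = 33.3333/5 = 6.6667
  Sample standard deviations s_i = √(s[i,i]):
  s(X_1) = √(7.8667) = 2.8048
  s(X_2) = √(6.6667) = 2.582

Step 3 — r_{ij} = s_{ij} / (s_i · s_j):
  r[X_1,X_1] = 1 (diagonal).
  r[X_1,X_2] = -0.0667 / (2.8048 · 2.582) = -0.0667 / 7.2419 = -0.0092
  r[X_2,X_2] = 1 (diagonal).

R is symmetric with unit diagonal. Assembling:

R = [[1, -0.0092],
 [-0.0092, 1]]


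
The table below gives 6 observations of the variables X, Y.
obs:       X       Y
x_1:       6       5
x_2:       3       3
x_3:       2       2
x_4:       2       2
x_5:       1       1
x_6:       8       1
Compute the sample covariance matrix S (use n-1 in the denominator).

Step 1 — column means:
  mean(X) = (6 + 3 + 2 + 2 + 1 + 8) / 6 = 22/6 = 3.6667
  mean(Y) = (5 + 3 + 2 + 2 + 1 + 1) / 6 = 14/6 = 2.3333

Step 2 — sample covariance S[i,j] = (1/(n-1)) · Σ_k (x_{k,i} - mean_i) · (x_{k,j} - mean_j), with n-1 = 5.
  S[X,X] = ((2.3333)·(2.3333) + (-0.6667)·(-0.6667) + (-1.6667)·(-1.6667) + (-1.6667)·(-1.6667) + (-2.6667)·(-2.6667) + (4.3333)·(4.3333)) / 5 = 37.3333/5 = 7.4667
  S[X,Y] = ((2.3333)·(2.6667) + (-0.6667)·(0.6667) + (-1.6667)·(-0.3333) + (-1.6667)·(-0.3333) + (-2.6667)·(-1.3333) + (4.3333)·(-1.3333)) / 5 = 4.6667/5 = 0.9333
  S[Y,Y] = ((2.6667)·(2.6667) + (0.6667)·(0.6667) + (-0.3333)·(-0.3333) + (-0.3333)·(-0.3333) + (-1.3333)·(-1.3333) + (-1.3333)·(-1.3333)) / 5 = 11.3333/5 = 2.2667

S is symmetric (S[j,i] = S[i,j]). Assembling:

S = [[7.4667, 0.9333],
 [0.9333, 2.2667]]


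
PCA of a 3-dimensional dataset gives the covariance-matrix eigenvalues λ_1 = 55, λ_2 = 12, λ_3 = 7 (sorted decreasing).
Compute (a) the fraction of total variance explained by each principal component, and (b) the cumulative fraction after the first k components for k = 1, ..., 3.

Step 1 — total variance = trace(Sigma) = Σ λ_i = 55 + 12 + 7 = 74.

Step 2 — fraction explained by component i = λ_i / Σ λ:
  PC1: 55/74 = 0.7432
  PC2: 12/74 = 0.1622
  PC3: 7/74 = 0.0946

Step 3 — cumulative fraction after k components = (λ_1 + ... + λ_k) / Σ λ:
  k = 1: 55/74 = 0.7432
  k = 2: (55 + 12)/74 = 67/74 = 0.9054
  k = 3: (55 + 12 + 7)/74 = 74/74 = 1

Summary (fraction, with percent):

explained: PC1 0.7432 (74.32%), PC2 0.1622 (16.22%), PC3 0.0946 (9.46%);  cumulative: 0.7432, 0.9054, 1


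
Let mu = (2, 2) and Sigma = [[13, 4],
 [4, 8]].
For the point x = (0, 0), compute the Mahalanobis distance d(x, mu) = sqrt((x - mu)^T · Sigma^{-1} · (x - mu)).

Step 1 — centre the observation: (x - mu) = (-2, -2).

Step 2 — invert Sigma. det(Sigma) = 13·8 - (4)² = 88.
  Sigma^{-1} = (1/det) · [[d, -b], [-b, a]] = [[0.0909, -0.0455],
 [-0.0455, 0.1477]].

Step 3 — form the quadratic (x - mu)^T · Sigma^{-1} · (x - mu):
  Sigma^{-1} · (x - mu) = (-0.0909, -0.2045).
  (x - mu)^T · [Sigma^{-1} · (x - mu)] = (-2)·(-0.0909) + (-2)·(-0.2045) = 0.5909.

Step 4 — take square root: d = √(0.5909) ≈ 0.7687.

d(x, mu) = √(0.5909) ≈ 0.7687


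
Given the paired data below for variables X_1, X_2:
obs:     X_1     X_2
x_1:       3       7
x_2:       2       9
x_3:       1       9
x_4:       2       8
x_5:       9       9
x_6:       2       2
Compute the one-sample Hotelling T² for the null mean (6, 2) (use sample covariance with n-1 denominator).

Step 1 — sample mean vector:
  mean(X_1) = (3 + 2 + 1 + 2 + 9 + 2) / 6 = 19/6 = 3.1667
  mean(X_2) = (7 + 9 + 9 + 8 + 9 + 2) / 6 = 44/6 = 7.3333
  x̄ = (3.1667, 7.3333),  deviation x̄ - mu_0 = (3.1667, 7.3333) - (6, 2) = (-2.8333, 5.3333).

Step 2 — sample covariance matrix, S[i,j] = (1/(n-1)) · Σ_k (x_{k,i} - mean_i) · (x_{k,j} - mean_j), divisor n-1 = 5:
  S[X_1,X_1] = ((-0.1667)·(-0.1667) + (-1.1667)·(-1.1667) + (-2.1667)·(-2.1667) + (-1.1667)·(-1.1667) + (5.8333)·(5.8333) + (-1.1667)·(-1.1667)) / 5 = 42.8333/5 = 8.5667
  S[X_1,X_2] = ((-0.1667)·(-0.3333) + (-1.1667)·(1.6667) + (-2.1667)·(1.6667) + (-1.1667)·(0.6667) + (5.8333)·(1.6667) + (-1.1667)·(-5.3333)) / 5 = 9.6667/5 = 1.9333
  S[X_2,X_2] = ((-0.3333)·(-0.3333) + (1.6667)·(1.6667) + (1.6667)·(1.6667) + (0.6667)·(0.6667) + (1.6667)·(1.6667) + (-5.3333)·(-5.3333)) / 5 = 37.3333/5 = 7.4667
  S = [[8.5667, 1.9333],
 [1.9333, 7.4667]].

Step 3 — invert S. det(S) = 8.5667·7.4667 - (1.9333)² = 60.2267.
  S^{-1} = (1/det) · [[d, -b], [-b, a]] = [[0.124, -0.0321],
 [-0.0321, 0.1422]].

Step 4 — quadratic form (x̄ - mu_0)^T · S^{-1} · (x̄ - mu_0):
  S^{-1} · (x̄ - mu_0) = (-0.5225, 0.8496),
  (x̄ - mu_0)^T · [...] = (-2.8333)·(-0.5225) + (5.3333)·(0.8496) = 6.0114.

Step 5 — scale by n: T² = 6 · 6.0114 = 36.0682.

T² ≈ 36.0682


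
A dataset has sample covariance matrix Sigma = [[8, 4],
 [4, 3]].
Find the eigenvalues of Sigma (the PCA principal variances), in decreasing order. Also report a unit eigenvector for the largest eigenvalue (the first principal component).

Step 1 — characteristic polynomial of 2×2 Sigma:
  det(Sigma - λI) = λ² - trace · λ + det = 0.
  trace = 8 + 3 = 11, det = 8·3 - (4)² = 8.
Step 2 — discriminant:
  Δ = trace² - 4·det = 121 - 32 = 89.
Step 3 — eigenvalues:
  λ = (trace ± √Δ)/2 = (11 ± 9.434)/2,
  λ_1 = 10.217,  λ_2 = 0.783.

Step 4 — unit eigenvector for λ_1: solve (Sigma - λ_1 I)v = 0. First row:
  (8 - 10.217)·v_x + (4)·v_y = 0, i.e. (-2.217)·v_x + (4)·v_y = 0,
  so v ∝ (b, λ_1 - a) = (4, 2.217) = u.
  ||u|| = √((4)² + (2.217)²) = √(20.915) ≈ 4.5733,
  v_1 = u/||u|| ≈ (0.8746, 0.4848) (||v_1|| = 1).

λ_1 = 10.217,  λ_2 = 0.783;  v_1 ≈ (0.8746, 0.4848)


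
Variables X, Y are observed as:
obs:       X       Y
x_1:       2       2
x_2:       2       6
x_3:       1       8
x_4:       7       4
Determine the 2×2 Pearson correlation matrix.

Step 1 — column means:
  mean(X) = (2 + 2 + 1 + 7) / 4 = 12/4 = 3
  mean(Y) = (2 + 6 + 8 + 4) / 4 = 20/4 = 5

Step 2 — sample variances and covariances s[i,j] = (1/(n-1)) · Σ_k (x_{k,i} - mean_i) · (x_{k,j} - mean_j), with n-1 = 3:
  s[X,X] = ((-1)·(-1) + (-1)·(-1) + (-2)·(-2) + (4)·(4)) / 3 = 22/3 = 7.3333
  s[X,Y] = ((-1)·(-3) + (-1)·(1) + (-2)·(3) + (4)·(-1)) / 3 = -8/3 = -2.6667
  s[Y,Y] = ((-3)·(-3) + (1)·(1) + (3)·(3) + (-1)·(-1)) / 3 = 20/3 = 6.6667
  Sample standard deviations s_i = √(s[i,i]):
  s(X) = √(7.3333) = 2.708
  s(Y) = √(6.6667) = 2.582

Step 3 — r_{ij} = s_{ij} / (s_i · s_j):
  r[X,X] = 1 (diagonal).
  r[X,Y] = -2.6667 / (2.708 · 2.582) = -2.6667 / 6.9921 = -0.3814
  r[Y,Y] = 1 (diagonal).

R is symmetric with unit diagonal. Assembling:

R = [[1, -0.3814],
 [-0.3814, 1]]


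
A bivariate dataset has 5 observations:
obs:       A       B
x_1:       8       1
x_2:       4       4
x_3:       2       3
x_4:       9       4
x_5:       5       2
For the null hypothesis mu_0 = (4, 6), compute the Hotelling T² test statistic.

Step 1 — sample mean vector:
  mean(A) = (8 + 4 + 2 + 9 + 5) / 5 = 28/5 = 5.6
  mean(B) = (1 + 4 + 3 + 4 + 2) / 5 = 14/5 = 2.8
  x̄ = (5.6, 2.8),  deviation x̄ - mu_0 = (5.6, 2.8) - (4, 6) = (1.6, -3.2).

Step 2 — sample covariance matrix, S[i,j] = (1/(n-1)) · Σ_k (x_{k,i} - mean_i) · (x_{k,j} - mean_j), divisor n-1 = 4:
  S[A,A] = ((2.4)·(2.4) + (-1.6)·(-1.6) + (-3.6)·(-3.6) + (3.4)·(3.4) + (-0.6)·(-0.6)) / 4 = 33.2/4 = 8.3
  S[A,B] = ((2.4)·(-1.8) + (-1.6)·(1.2) + (-3.6)·(0.2) + (3.4)·(1.2) + (-0.6)·(-0.8)) / 4 = -2.4/4 = -0.6
  S[B,B] = ((-1.8)·(-1.8) + (1.2)·(1.2) + (0.2)·(0.2) + (1.2)·(1.2) + (-0.8)·(-0.8)) / 4 = 6.8/4 = 1.7
  S = [[8.3, -0.6],
 [-0.6, 1.7]].

Step 3 — invert S. det(S) = 8.3·1.7 - (-0.6)² = 13.75.
  S^{-1} = (1/det) · [[d, -b], [-b, a]] = [[0.1236, 0.0436],
 [0.0436, 0.6036]].

Step 4 — quadratic form (x̄ - mu_0)^T · S^{-1} · (x̄ - mu_0):
  S^{-1} · (x̄ - mu_0) = (0.0582, -1.8618),
  (x̄ - mu_0)^T · [...] = (1.6)·(0.0582) + (-3.2)·(-1.8618) = 6.0509.

Step 5 — scale by n: T² = 5 · 6.0509 = 30.2545.

T² ≈ 30.2545


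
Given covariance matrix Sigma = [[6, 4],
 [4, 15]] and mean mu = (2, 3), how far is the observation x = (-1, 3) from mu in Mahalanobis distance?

Step 1 — centre the observation: (x - mu) = (-3, 0).

Step 2 — invert Sigma. det(Sigma) = 6·15 - (4)² = 74.
  Sigma^{-1} = (1/det) · [[d, -b], [-b, a]] = [[0.2027, -0.0541],
 [-0.0541, 0.0811]].

Step 3 — form the quadratic (x - mu)^T · Sigma^{-1} · (x - mu):
  Sigma^{-1} · (x - mu) = (-0.6081, 0.1622).
  (x - mu)^T · [Sigma^{-1} · (x - mu)] = (-3)·(-0.6081) + (0)·(0.1622) = 1.8243.

Step 4 — take square root: d = √(1.8243) ≈ 1.3507.

d(x, mu) = √(1.8243) ≈ 1.3507


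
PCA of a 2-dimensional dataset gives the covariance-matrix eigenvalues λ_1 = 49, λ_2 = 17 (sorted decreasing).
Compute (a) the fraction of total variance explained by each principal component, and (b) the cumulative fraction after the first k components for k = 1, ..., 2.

Step 1 — total variance = trace(Sigma) = Σ λ_i = 49 + 17 = 66.

Step 2 — fraction explained by component i = λ_i / Σ λ:
  PC1: 49/66 = 0.7424
  PC2: 17/66 = 0.2576

Step 3 — cumulative fraction after k components = (λ_1 + ... + λ_k) / Σ λ:
  k = 1: 49/66 = 0.7424
  k = 2: (49 + 17)/66 = 66/66 = 1

Summary (fraction, with percent):

explained: PC1 0.7424 (74.24%), PC2 0.2576 (25.76%);  cumulative: 0.7424, 1


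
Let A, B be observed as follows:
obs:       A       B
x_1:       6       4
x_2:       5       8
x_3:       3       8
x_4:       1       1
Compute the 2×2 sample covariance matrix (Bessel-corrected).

Step 1 — column means:
  mean(A) = (6 + 5 + 3 + 1) / 4 = 15/4 = 3.75
  mean(B) = (4 + 8 + 8 + 1) / 4 = 21/4 = 5.25

Step 2 — sample covariance S[i,j] = (1/(n-1)) · Σ_k (x_{k,i} - mean_i) · (x_{k,j} - mean_j), with n-1 = 3.
  S[A,A] = ((2.25)·(2.25) + (1.25)·(1.25) + (-0.75)·(-0.75) + (-2.75)·(-2.75)) / 3 = 14.75/3 = 4.9167
  S[A,B] = ((2.25)·(-1.25) + (1.25)·(2.75) + (-0.75)·(2.75) + (-2.75)·(-4.25)) / 3 = 10.25/3 = 3.4167
  S[B,B] = ((-1.25)·(-1.25) + (2.75)·(2.75) + (2.75)·(2.75) + (-4.25)·(-4.25)) / 3 = 34.75/3 = 11.5833

S is symmetric (S[j,i] = S[i,j]). Assembling:

S = [[4.9167, 3.4167],
 [3.4167, 11.5833]]


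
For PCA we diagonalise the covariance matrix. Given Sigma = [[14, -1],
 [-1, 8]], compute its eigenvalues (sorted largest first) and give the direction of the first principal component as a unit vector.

Step 1 — characteristic polynomial of 2×2 Sigma:
  det(Sigma - λI) = λ² - trace · λ + det = 0.
  trace = 14 + 8 = 22, det = 14·8 - (-1)² = 111.
Step 2 — discriminant:
  Δ = trace² - 4·det = 484 - 444 = 40.
Step 3 — eigenvalues:
  λ = (trace ± √Δ)/2 = (22 ± 6.3246)/2,
  λ_1 = 14.1623,  λ_2 = 7.8377.

Step 4 — unit eigenvector for λ_1: solve (Sigma - λ_1 I)v = 0. First row:
  (14 - 14.1623)·v_x + (-1)·v_y = 0, i.e. (-0.1623)·v_x + (-1)·v_y = 0,
  so v ∝ (b, λ_1 - a) = (-1, 0.1623); multiply by -1 so the first entry is positive: u = (1, -0.1623).
  ||u|| = √((1)² + (-0.1623)²) = √(1.0263) ≈ 1.0131,
  v_1 = u/||u|| ≈ (0.9871, -0.1602) (||v_1|| = 1).

λ_1 = 14.1623,  λ_2 = 7.8377;  v_1 ≈ (0.9871, -0.1602)


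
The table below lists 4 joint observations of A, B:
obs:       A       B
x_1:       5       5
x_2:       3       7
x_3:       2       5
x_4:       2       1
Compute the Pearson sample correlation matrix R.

Step 1 — column means:
  mean(A) = (5 + 3 + 2 + 2) / 4 = 12/4 = 3
  mean(B) = (5 + 7 + 5 + 1) / 4 = 18/4 = 4.5

Step 2 — sample variances and covariances s[i,j] = (1/(n-1)) · Σ_k (x_{k,i} - mean_i) · (x_{k,j} - mean_j), with n-1 = 3:
  s[A,A] = ((2)·(2) + (0)·(0) + (-1)·(-1) + (-1)·(-1)) / 3 = 6/3 = 2
  s[A,B] = ((2)·(0.5) + (0)·(2.5) + (-1)·(0.5) + (-1)·(-3.5)) / 3 = 4/3 = 1.3333
  s[B,B] = ((0.5)·(0.5) + (2.5)·(2.5) + (0.5)·(0.5) + (-3.5)·(-3.5)) / 3 = 19/3 = 6.3333
  Sample standard deviations s_i = √(s[i,i]):
  s(A) = √(2) = 1.4142
  s(B) = √(6.3333) = 2.5166

Step 3 — r_{ij} = s_{ij} / (s_i · s_j):
  r[A,A] = 1 (diagonal).
  r[A,B] = 1.3333 / (1.4142 · 2.5166) = 1.3333 / 3.559 = 0.3746
  r[B,B] = 1 (diagonal).

R is symmetric with unit diagonal. Assembling:

R = [[1, 0.3746],
 [0.3746, 1]]


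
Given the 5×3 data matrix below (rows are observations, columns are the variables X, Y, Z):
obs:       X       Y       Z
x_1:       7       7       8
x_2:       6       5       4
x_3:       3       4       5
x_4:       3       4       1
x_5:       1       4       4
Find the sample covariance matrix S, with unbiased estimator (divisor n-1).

Step 1 — column means:
  mean(X) = (7 + 6 + 3 + 3 + 1) / 5 = 20/5 = 4
  mean(Y) = (7 + 5 + 4 + 4 + 4) / 5 = 24/5 = 4.8
  mean(Z) = (8 + 4 + 5 + 1 + 4) / 5 = 22/5 = 4.4

Step 2 — sample covariance S[i,j] = (1/(n-1)) · Σ_k (x_{k,i} - mean_i) · (x_{k,j} - mean_j), with n-1 = 4.
  S[X,X] = ((3)·(3) + (2)·(2) + (-1)·(-1) + (-1)·(-1) + (-3)·(-3)) / 4 = 24/4 = 6
  S[X,Y] = ((3)·(2.2) + (2)·(0.2) + (-1)·(-0.8) + (-1)·(-0.8) + (-3)·(-0.8)) / 4 = 11/4 = 2.75
  S[X,Z] = ((3)·(3.6) + (2)·(-0.4) + (-1)·(0.6) + (-1)·(-3.4) + (-3)·(-0.4)) / 4 = 14/4 = 3.5
  S[Y,Y] = ((2.2)·(2.2) + (0.2)·(0.2) + (-0.8)·(-0.8) + (-0.8)·(-0.8) + (-0.8)·(-0.8)) / 4 = 6.8/4 = 1.7
  S[Y,Z] = ((2.2)·(3.6) + (0.2)·(-0.4) + (-0.8)·(0.6) + (-0.8)·(-3.4) + (-0.8)·(-0.4)) / 4 = 10.4/4 = 2.6
  S[Z,Z] = ((3.6)·(3.6) + (-0.4)·(-0.4) + (0.6)·(0.6) + (-3.4)·(-3.4) + (-0.4)·(-0.4)) / 4 = 25.2/4 = 6.3

S is symmetric (S[j,i] = S[i,j]). Assembling:

S = [[6, 2.75, 3.5],
 [2.75, 1.7, 2.6],
 [3.5, 2.6, 6.3]]


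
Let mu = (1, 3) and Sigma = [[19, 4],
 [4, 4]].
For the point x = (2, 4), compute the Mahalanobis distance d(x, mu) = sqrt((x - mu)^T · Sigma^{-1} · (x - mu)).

Step 1 — centre the observation: (x - mu) = (1, 1).

Step 2 — invert Sigma. det(Sigma) = 19·4 - (4)² = 60.
  Sigma^{-1} = (1/det) · [[d, -b], [-b, a]] = [[0.0667, -0.0667],
 [-0.0667, 0.3167]].

Step 3 — form the quadratic (x - mu)^T · Sigma^{-1} · (x - mu):
  Sigma^{-1} · (x - mu) = (0, 0.25).
  (x - mu)^T · [Sigma^{-1} · (x - mu)] = (1)·(0) + (1)·(0.25) = 0.25.

Step 4 — take square root: d = √(0.25) ≈ 0.5.

d(x, mu) = √(0.25) ≈ 0.5


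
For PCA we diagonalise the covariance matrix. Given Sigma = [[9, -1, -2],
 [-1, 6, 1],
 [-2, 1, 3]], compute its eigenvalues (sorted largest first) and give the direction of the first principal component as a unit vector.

Step 1 — characteristic polynomial p(λ) = det(λI - Sigma) = λ³ - tr·λ² + c_1·λ - det, where tr = trace, c_1 = sum of the principal 2×2 minors, det = det(Sigma):
  tr = 9 + 6 + 3 = 18,
  c_1 = (9·6 - (-1)²) + (9·3 - (-2)²) + (6·3 - (1)²) = 53 + 23 + 17 = 93,
  det = 9·(6·3 - (1)²) - (-1)·((-1)·3 - (1)·(-2)) + (-2)·((-1)·(1) - 6·(-2)) = 9·(17) - (-1)·(-1) + (-2)·(11) = 130.
  So p(λ) = λ³ - 18λ² + 93λ - 130.
Step 2 — look for an integer root (rational root theorem: any rational root is an integer divisor of 130). Testing λ = 10:
  p(10) = 1000 - 1800 + 930 - 130 = 0  ✓
  Dividing out (λ - 10): p(λ) = (λ - 10)(λ² - 8λ + 13).
Step 3 — remaining eigenvalues from the quadratic λ² - 8λ + 13 = 0:
  Δ = 8² - 4·13 = 64 - 52 = 12,  λ = (8 ± √12)/2 = (8 ± 3.4641)/2 ≈ 5.7321 or 2.2679.
  Sorted: λ_1 = 10,  λ_2 = 5.7321,  λ_3 = 2.2679  (check: sum = 18 = tr ✓).

Step 4 — unit eigenvector for λ_1 = 10: v spans the null space of (Sigma - λ_1 I), whose rows are
  r_1 = (-1, -1, -2),  r_2 = (-1, -4, 1),  r_3 = (-2, 1, -7).
  v is orthogonal to every row, so take v ∝ r_1 × r_2 = ((-1)·(1) - (-2)·(-4), (-2)·(-1) - (-1)·(1), (-1)·(-4) - (-1)·(-1)) = (-9, 3, 3).
  Rescale (divide by 3; multiply by -1 so the first nonzero entry is positive): u = (3, -1, -1).
  ||u|| = √((3)² + (-1)² + (-1)²) = √(11) ≈ 3.3166,  v_1 = u/||u|| ≈ (0.9045, -0.3015, -0.3015) (||v_1|| = 1).

λ_1 = 10,  λ_2 = 5.7321,  λ_3 = 2.2679;  v_1 ≈ (0.9045, -0.3015, -0.3015)


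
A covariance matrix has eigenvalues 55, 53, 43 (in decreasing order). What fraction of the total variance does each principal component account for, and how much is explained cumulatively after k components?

Step 1 — total variance = trace(Sigma) = Σ λ_i = 55 + 53 + 43 = 151.

Step 2 — fraction explained by component i = λ_i / Σ λ:
  PC1: 55/151 = 0.3642
  PC2: 53/151 = 0.351
  PC3: 43/151 = 0.2848

Step 3 — cumulative fraction after k components = (λ_1 + ... + λ_k) / Σ λ:
  k = 1: 55/151 = 0.3642
  k = 2: (55 + 53)/151 = 108/151 = 0.7152
  k = 3: (55 + 53 + 43)/151 = 151/151 = 1

Summary (fraction, with percent):

explained: PC1 0.3642 (36.42%), PC2 0.351 (35.1%), PC3 0.2848 (28.48%);  cumulative: 0.3642, 0.7152, 1


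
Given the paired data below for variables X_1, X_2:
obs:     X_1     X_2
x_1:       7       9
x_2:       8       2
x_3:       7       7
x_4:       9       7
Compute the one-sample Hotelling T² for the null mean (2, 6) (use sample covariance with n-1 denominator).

Step 1 — sample mean vector:
  mean(X_1) = (7 + 8 + 7 + 9) / 4 = 31/4 = 7.75
  mean(X_2) = (9 + 2 + 7 + 7) / 4 = 25/4 = 6.25
  x̄ = (7.75, 6.25),  deviation x̄ - mu_0 = (7.75, 6.25) - (2, 6) = (5.75, 0.25).

Step 2 — sample covariance matrix, S[i,j] = (1/(n-1)) · Σ_k (x_{k,i} - mean_i) · (x_{k,j} - mean_j), divisor n-1 = 3:
  S[X_1,X_1] = ((-0.75)·(-0.75) + (0.25)·(0.25) + (-0.75)·(-0.75) + (1.25)·(1.25)) / 3 = 2.75/3 = 0.9167
  S[X_1,X_2] = ((-0.75)·(2.75) + (0.25)·(-4.25) + (-0.75)·(0.75) + (1.25)·(0.75)) / 3 = -2.75/3 = -0.9167
  S[X_2,X_2] = ((2.75)·(2.75) + (-4.25)·(-4.25) + (0.75)·(0.75) + (0.75)·(0.75)) / 3 = 26.75/3 = 8.9167
  S = [[0.9167, -0.9167],
 [-0.9167, 8.9167]].

Step 3 — invert S. det(S) = 0.9167·8.9167 - (-0.9167)² = 7.3333.
  S^{-1} = (1/det) · [[d, -b], [-b, a]] = [[1.2159, 0.125],
 [0.125, 0.125]].

Step 4 — quadratic form (x̄ - mu_0)^T · S^{-1} · (x̄ - mu_0):
  S^{-1} · (x̄ - mu_0) = (7.0227, 0.75),
  (x̄ - mu_0)^T · [...] = (5.75)·(7.0227) + (0.25)·(0.75) = 40.5682.

Step 5 — scale by n: T² = 4 · 40.5682 = 162.2727.

T² ≈ 162.2727


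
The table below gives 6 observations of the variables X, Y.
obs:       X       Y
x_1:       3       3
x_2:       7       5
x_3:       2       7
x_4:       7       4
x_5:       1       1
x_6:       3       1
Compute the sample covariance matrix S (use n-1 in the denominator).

Step 1 — column means:
  mean(X) = (3 + 7 + 2 + 7 + 1 + 3) / 6 = 23/6 = 3.8333
  mean(Y) = (3 + 5 + 7 + 4 + 1 + 1) / 6 = 21/6 = 3.5

Step 2 — sample covariance S[i,j] = (1/(n-1)) · Σ_k (x_{k,i} - mean_i) · (x_{k,j} - mean_j), with n-1 = 5.
  S[X,X] = ((-0.8333)·(-0.8333) + (3.1667)·(3.1667) + (-1.8333)·(-1.8333) + (3.1667)·(3.1667) + (-2.8333)·(-2.8333) + (-0.8333)·(-0.8333)) / 5 = 32.8333/5 = 6.5667
  S[X,Y] = ((-0.8333)·(-0.5) + (3.1667)·(1.5) + (-1.8333)·(3.5) + (3.1667)·(0.5) + (-2.8333)·(-2.5) + (-0.8333)·(-2.5)) / 5 = 9.5/5 = 1.9
  S[Y,Y] = ((-0.5)·(-0.5) + (1.5)·(1.5) + (3.5)·(3.5) + (0.5)·(0.5) + (-2.5)·(-2.5) + (-2.5)·(-2.5)) / 5 = 27.5/5 = 5.5

S is symmetric (S[j,i] = S[i,j]). Assembling:

S = [[6.5667, 1.9],
 [1.9, 5.5]]


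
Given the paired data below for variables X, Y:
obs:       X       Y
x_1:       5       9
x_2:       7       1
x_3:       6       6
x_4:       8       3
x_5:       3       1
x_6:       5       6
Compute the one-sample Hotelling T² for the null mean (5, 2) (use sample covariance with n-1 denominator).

Step 1 — sample mean vector:
  mean(X) = (5 + 7 + 6 + 8 + 3 + 5) / 6 = 34/6 = 5.6667
  mean(Y) = (9 + 1 + 6 + 3 + 1 + 6) / 6 = 26/6 = 4.3333
  x̄ = (5.6667, 4.3333),  deviation x̄ - mu_0 = (5.6667, 4.3333) - (5, 2) = (0.6667, 2.3333).

Step 2 — sample covariance matrix, S[i,j] = (1/(n-1)) · Σ_k (x_{k,i} - mean_i) · (x_{k,j} - mean_j), divisor n-1 = 5:
  S[X,X] = ((-0.6667)·(-0.6667) + (1.3333)·(1.3333) + (0.3333)·(0.3333) + (2.3333)·(2.3333) + (-2.6667)·(-2.6667) + (-0.6667)·(-0.6667)) / 5 = 15.3333/5 = 3.0667
  S[X,Y] = ((-0.6667)·(4.6667) + (1.3333)·(-3.3333) + (0.3333)·(1.6667) + (2.3333)·(-1.3333) + (-2.6667)·(-3.3333) + (-0.6667)·(1.6667)) / 5 = -2.3333/5 = -0.4667
  S[Y,Y] = ((4.6667)·(4.6667) + (-3.3333)·(-3.3333) + (1.6667)·(1.6667) + (-1.3333)·(-1.3333) + (-3.3333)·(-3.3333) + (1.6667)·(1.6667)) / 5 = 51.3333/5 = 10.2667
  S = [[3.0667, -0.4667],
 [-0.4667, 10.2667]].

Step 3 — invert S. det(S) = 3.0667·10.2667 - (-0.4667)² = 31.2667.
  S^{-1} = (1/det) · [[d, -b], [-b, a]] = [[0.3284, 0.0149],
 [0.0149, 0.0981]].

Step 4 — quadratic form (x̄ - mu_0)^T · S^{-1} · (x̄ - mu_0):
  S^{-1} · (x̄ - mu_0) = (0.2537, 0.2388),
  (x̄ - mu_0)^T · [...] = (0.6667)·(0.2537) + (2.3333)·(0.2388) = 0.7264.

Step 5 — scale by n: T² = 6 · 0.7264 = 4.3582.

T² ≈ 4.3582


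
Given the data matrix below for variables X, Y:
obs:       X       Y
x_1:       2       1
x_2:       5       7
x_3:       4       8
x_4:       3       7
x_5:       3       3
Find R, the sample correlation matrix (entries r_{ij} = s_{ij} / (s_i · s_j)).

Step 1 — column means:
  mean(X) = (2 + 5 + 4 + 3 + 3) / 5 = 17/5 = 3.4
  mean(Y) = (1 + 7 + 8 + 7 + 3) / 5 = 26/5 = 5.2

Step 2 — sample variances and covariances s[i,j] = (1/(n-1)) · Σ_k (x_{k,i} - mean_i) · (x_{k,j} - mean_j), with n-1 = 4:
  s[X,X] = ((-1.4)·(-1.4) + (1.6)·(1.6) + (0.6)·(0.6) + (-0.4)·(-0.4) + (-0.4)·(-0.4)) / 4 = 5.2/4 = 1.3
  s[X,Y] = ((-1.4)·(-4.2) + (1.6)·(1.8) + (0.6)·(2.8) + (-0.4)·(1.8) + (-0.4)·(-2.2)) / 4 = 10.6/4 = 2.65
  s[Y,Y] = ((-4.2)·(-4.2) + (1.8)·(1.8) + (2.8)·(2.8) + (1.8)·(1.8) + (-2.2)·(-2.2)) / 4 = 36.8/4 = 9.2
  Sample standard deviations s_i = √(s[i,i]):
  s(X) = √(1.3) = 1.1402
  s(Y) = √(9.2) = 3.0332

Step 3 — r_{ij} = s_{ij} / (s_i · s_j):
  r[X,X] = 1 (diagonal).
  r[X,Y] = 2.65 / (1.1402 · 3.0332) = 2.65 / 3.4583 = 0.7663
  r[Y,Y] = 1 (diagonal).

R is symmetric with unit diagonal. Assembling:

R = [[1, 0.7663],
 [0.7663, 1]]


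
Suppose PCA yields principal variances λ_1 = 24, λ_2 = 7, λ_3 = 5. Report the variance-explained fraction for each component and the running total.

Step 1 — total variance = trace(Sigma) = Σ λ_i = 24 + 7 + 5 = 36.

Step 2 — fraction explained by component i = λ_i / Σ λ:
  PC1: 24/36 = 0.6667
  PC2: 7/36 = 0.1944
  PC3: 5/36 = 0.1389

Step 3 — cumulative fraction after k components = (λ_1 + ... + λ_k) / Σ λ:
  k = 1: 24/36 = 0.6667
  k = 2: (24 + 7)/36 = 31/36 = 0.8611
  k = 3: (24 + 7 + 5)/36 = 36/36 = 1

Summary (fraction, with percent):

explained: PC1 0.6667 (66.67%), PC2 0.1944 (19.44%), PC3 0.1389 (13.89%);  cumulative: 0.6667, 0.8611, 1


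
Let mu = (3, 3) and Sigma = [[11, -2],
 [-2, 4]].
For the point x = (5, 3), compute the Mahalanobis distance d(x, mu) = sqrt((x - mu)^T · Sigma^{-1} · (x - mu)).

Step 1 — centre the observation: (x - mu) = (2, 0).

Step 2 — invert Sigma. det(Sigma) = 11·4 - (-2)² = 40.
  Sigma^{-1} = (1/det) · [[d, -b], [-b, a]] = [[0.1, 0.05],
 [0.05, 0.275]].

Step 3 — form the quadratic (x - mu)^T · Sigma^{-1} · (x - mu):
  Sigma^{-1} · (x - mu) = (0.2, 0.1).
  (x - mu)^T · [Sigma^{-1} · (x - mu)] = (2)·(0.2) + (0)·(0.1) = 0.4.

Step 4 — take square root: d = √(0.4) ≈ 0.6325.

d(x, mu) = √(0.4) ≈ 0.6325


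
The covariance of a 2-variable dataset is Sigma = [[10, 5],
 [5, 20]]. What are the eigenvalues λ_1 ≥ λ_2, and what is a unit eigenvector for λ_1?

Step 1 — characteristic polynomial of 2×2 Sigma:
  det(Sigma - λI) = λ² - trace · λ + det = 0.
  trace = 10 + 20 = 30, det = 10·20 - (5)² = 175.
Step 2 — discriminant:
  Δ = trace² - 4·det = 900 - 700 = 200.
Step 3 — eigenvalues:
  λ = (trace ± √Δ)/2 = (30 ± 14.1421)/2,
  λ_1 = 22.0711,  λ_2 = 7.9289.

Step 4 — unit eigenvector for λ_1: solve (Sigma - λ_1 I)v = 0. First row:
  (10 - 22.0711)·v_x + (5)·v_y = 0, i.e. (-12.0711)·v_x + (5)·v_y = 0,
  so v ∝ (b, λ_1 - a) = (5, 12.0711) = u.
  ||u|| = √((5)² + (12.0711)²) = √(170.7107) ≈ 13.0656,
  v_1 = u/||u|| ≈ (0.3827, 0.9239) (||v_1|| = 1).

λ_1 = 22.0711,  λ_2 = 7.9289;  v_1 ≈ (0.3827, 0.9239)


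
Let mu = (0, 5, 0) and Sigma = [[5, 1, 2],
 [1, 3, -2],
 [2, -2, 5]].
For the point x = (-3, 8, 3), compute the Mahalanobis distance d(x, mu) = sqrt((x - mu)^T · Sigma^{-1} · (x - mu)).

Step 1 — centre the observation: (x - mu) = (-3, 3, 3).

Step 2 — invert Sigma (cofactor / det for 3×3, or solve directly):
  Sigma^{-1} = [[0.3667, -0.3, -0.2667],
 [-0.3, 0.7, 0.4],
 [-0.2667, 0.4, 0.4667]].

Step 3 — form the quadratic (x - mu)^T · Sigma^{-1} · (x - mu):
  Sigma^{-1} · (x - mu) = (-2.8, 4.2, 3.4).
  (x - mu)^T · [Sigma^{-1} · (x - mu)] = (-3)·(-2.8) + (3)·(4.2) + (3)·(3.4) = 31.2.

Step 4 — take square root: d = √(31.2) ≈ 5.5857.

d(x, mu) = √(31.2) ≈ 5.5857


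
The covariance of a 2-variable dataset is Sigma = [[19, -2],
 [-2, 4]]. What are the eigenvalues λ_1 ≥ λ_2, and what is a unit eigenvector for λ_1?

Step 1 — characteristic polynomial of 2×2 Sigma:
  det(Sigma - λI) = λ² - trace · λ + det = 0.
  trace = 19 + 4 = 23, det = 19·4 - (-2)² = 72.
Step 2 — discriminant:
  Δ = trace² - 4·det = 529 - 288 = 241.
Step 3 — eigenvalues:
  λ = (trace ± √Δ)/2 = (23 ± 15.5242)/2,
  λ_1 = 19.2621,  λ_2 = 3.7379.

Step 4 — unit eigenvector for λ_1: solve (Sigma - λ_1 I)v = 0. First row:
  (19 - 19.2621)·v_x + (-2)·v_y = 0, i.e. (-0.2621)·v_x + (-2)·v_y = 0,
  so v ∝ (b, λ_1 - a) = (-2, 0.2621); multiply by -1 so the first entry is positive: u = (2, -0.2621).
  ||u|| = √((2)² + (-0.2621)²) = √(4.0687) ≈ 2.0171,
  v_1 = u/||u|| ≈ (0.9915, -0.1299) (||v_1|| = 1).

λ_1 = 19.2621,  λ_2 = 3.7379;  v_1 ≈ (0.9915, -0.1299)


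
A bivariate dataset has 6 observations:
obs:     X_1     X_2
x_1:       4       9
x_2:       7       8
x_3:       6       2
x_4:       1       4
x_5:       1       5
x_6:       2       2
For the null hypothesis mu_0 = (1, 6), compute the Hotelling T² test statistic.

Step 1 — sample mean vector:
  mean(X_1) = (4 + 7 + 6 + 1 + 1 + 2) / 6 = 21/6 = 3.5
  mean(X_2) = (9 + 8 + 2 + 4 + 5 + 2) / 6 = 30/6 = 5
  x̄ = (3.5, 5),  deviation x̄ - mu_0 = (3.5, 5) - (1, 6) = (2.5, -1).

Step 2 — sample covariance matrix, S[i,j] = (1/(n-1)) · Σ_k (x_{k,i} - mean_i) · (x_{k,j} - mean_j), divisor n-1 = 5:
  S[X_1,X_1] = ((0.5)·(0.5) + (3.5)·(3.5) + (2.5)·(2.5) + (-2.5)·(-2.5) + (-2.5)·(-2.5) + (-1.5)·(-1.5)) / 5 = 33.5/5 = 6.7
  S[X_1,X_2] = ((0.5)·(4) + (3.5)·(3) + (2.5)·(-3) + (-2.5)·(-1) + (-2.5)·(0) + (-1.5)·(-3)) / 5 = 12/5 = 2.4
  S[X_2,X_2] = ((4)·(4) + (3)·(3) + (-3)·(-3) + (-1)·(-1) + (0)·(0) + (-3)·(-3)) / 5 = 44/5 = 8.8
  S = [[6.7, 2.4],
 [2.4, 8.8]].

Step 3 — invert S. det(S) = 6.7·8.8 - (2.4)² = 53.2.
  S^{-1} = (1/det) · [[d, -b], [-b, a]] = [[0.1654, -0.0451],
 [-0.0451, 0.1259]].

Step 4 — quadratic form (x̄ - mu_0)^T · S^{-1} · (x̄ - mu_0):
  S^{-1} · (x̄ - mu_0) = (0.4586, -0.2387),
  (x̄ - mu_0)^T · [...] = (2.5)·(0.4586) + (-1)·(-0.2387) = 1.3853.

Step 5 — scale by n: T² = 6 · 1.3853 = 8.312.

T² ≈ 8.312


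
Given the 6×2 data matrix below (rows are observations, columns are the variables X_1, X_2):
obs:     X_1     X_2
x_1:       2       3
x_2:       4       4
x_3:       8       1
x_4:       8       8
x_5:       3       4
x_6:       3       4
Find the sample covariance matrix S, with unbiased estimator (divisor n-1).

Step 1 — column means:
  mean(X_1) = (2 + 4 + 8 + 8 + 3 + 3) / 6 = 28/6 = 4.6667
  mean(X_2) = (3 + 4 + 1 + 8 + 4 + 4) / 6 = 24/6 = 4

Step 2 — sample covariance S[i,j] = (1/(n-1)) · Σ_k (x_{k,i} - mean_i) · (x_{k,j} - mean_j), with n-1 = 5.
  S[X_1,X_1] = ((-2.6667)·(-2.6667) + (-0.6667)·(-0.6667) + (3.3333)·(3.3333) + (3.3333)·(3.3333) + (-1.6667)·(-1.6667) + (-1.6667)·(-1.6667)) / 5 = 35.3333/5 = 7.0667
  S[X_1,X_2] = ((-2.6667)·(-1) + (-0.6667)·(0) + (3.3333)·(-3) + (3.3333)·(4) + (-1.6667)·(0) + (-1.6667)·(0)) / 5 = 6/5 = 1.2
  S[X_2,X_2] = ((-1)·(-1) + (0)·(0) + (-3)·(-3) + (4)·(4) + (0)·(0) + (0)·(0)) / 5 = 26/5 = 5.2

S is symmetric (S[j,i] = S[i,j]). Assembling:

S = [[7.0667, 1.2],
 [1.2, 5.2]]


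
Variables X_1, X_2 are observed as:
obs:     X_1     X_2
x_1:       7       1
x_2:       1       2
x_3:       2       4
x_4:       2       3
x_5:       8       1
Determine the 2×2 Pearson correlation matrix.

Step 1 — column means:
  mean(X_1) = (7 + 1 + 2 + 2 + 8) / 5 = 20/5 = 4
  mean(X_2) = (1 + 2 + 4 + 3 + 1) / 5 = 11/5 = 2.2

Step 2 — sample variances and covariances s[i,j] = (1/(n-1)) · Σ_k (x_{k,i} - mean_i) · (x_{k,j} - mean_j), with n-1 = 4:
  s[X_1,X_1] = ((3)·(3) + (-3)·(-3) + (-2)·(-2) + (-2)·(-2) + (4)·(4)) / 4 = 42/4 = 10.5
  s[X_1,X_2] = ((3)·(-1.2) + (-3)·(-0.2) + (-2)·(1.8) + (-2)·(0.8) + (4)·(-1.2)) / 4 = -13/4 = -3.25
  s[X_2,X_2] = ((-1.2)·(-1.2) + (-0.2)·(-0.2) + (1.8)·(1.8) + (0.8)·(0.8) + (-1.2)·(-1.2)) / 4 = 6.8/4 = 1.7
  Sample standard deviations s_i = √(s[i,i]):
  s(X_1) = √(10.5) = 3.2404
  s(X_2) = √(1.7) = 1.3038

Step 3 — r_{ij} = s_{ij} / (s_i · s_j):
  r[X_1,X_1] = 1 (diagonal).
  r[X_1,X_2] = -3.25 / (3.2404 · 1.3038) = -3.25 / 4.2249 = -0.7692
  r[X_2,X_2] = 1 (diagonal).

R is symmetric with unit diagonal. Assembling:

R = [[1, -0.7692],
 [-0.7692, 1]]


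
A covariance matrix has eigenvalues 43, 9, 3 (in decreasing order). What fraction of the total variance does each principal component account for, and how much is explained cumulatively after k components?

Step 1 — total variance = trace(Sigma) = Σ λ_i = 43 + 9 + 3 = 55.

Step 2 — fraction explained by component i = λ_i / Σ λ:
  PC1: 43/55 = 0.7818
  PC2: 9/55 = 0.1636
  PC3: 3/55 = 0.0545

Step 3 — cumulative fraction after k components = (λ_1 + ... + λ_k) / Σ λ:
  k = 1: 43/55 = 0.7818
  k = 2: (43 + 9)/55 = 52/55 = 0.9455
  k = 3: (43 + 9 + 3)/55 = 55/55 = 1

Summary (fraction, with percent):

explained: PC1 0.7818 (78.18%), PC2 0.1636 (16.36%), PC3 0.0545 (5.45%);  cumulative: 0.7818, 0.9455, 1


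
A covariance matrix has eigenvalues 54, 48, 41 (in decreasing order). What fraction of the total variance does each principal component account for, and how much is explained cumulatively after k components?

Step 1 — total variance = trace(Sigma) = Σ λ_i = 54 + 48 + 41 = 143.

Step 2 — fraction explained by component i = λ_i / Σ λ:
  PC1: 54/143 = 0.3776
  PC2: 48/143 = 0.3357
  PC3: 41/143 = 0.2867

Step 3 — cumulative fraction after k components = (λ_1 + ... + λ_k) / Σ λ:
  k = 1: 54/143 = 0.3776
  k = 2: (54 + 48)/143 = 102/143 = 0.7133
  k = 3: (54 + 48 + 41)/143 = 143/143 = 1

Summary (fraction, with percent):

explained: PC1 0.3776 (37.76%), PC2 0.3357 (33.57%), PC3 0.2867 (28.67%);  cumulative: 0.3776, 0.7133, 1


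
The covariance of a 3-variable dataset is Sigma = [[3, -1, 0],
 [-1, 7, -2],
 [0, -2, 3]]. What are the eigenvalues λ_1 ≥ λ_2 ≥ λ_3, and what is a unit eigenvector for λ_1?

Step 1 — characteristic polynomial p(λ) = det(λI - Sigma) = λ³ - tr·λ² + c_1·λ - det, where tr = trace, c_1 = sum of the principal 2×2 minors, det = det(Sigma):
  tr = 3 + 7 + 3 = 13,
  c_1 = (3·7 - (-1)²) + (3·3 - (0)²) + (7·3 - (-2)²) = 20 + 9 + 17 = 46,
  det = 3·(7·3 - (-2)²) - (-1)·((-1)·3 - (-2)·(0)) + (0)·((-1)·(-2) - 7·(0)) = 3·(17) - (-1)·(-3) + (0)·(2) = 48.
  So p(λ) = λ³ - 13λ² + 46λ - 48.
Step 2 — look for an integer root (rational root theorem: any rational root is an integer divisor of 48). Testing λ = 2:
  p(2) = 8 - 52 + 92 - 48 = 0  ✓
  Dividing out (λ - 2): p(λ) = (λ - 2)(λ² - 11λ + 24).
Step 3 — remaining eigenvalues from the quadratic λ² - 11λ + 24 = 0:
  Δ = 11² - 4·24 = 121 - 96 = 25,  λ = (11 ± √25)/2 = (11 ± 5)/2 = 8 or 3.
  Sorted: λ_1 = 8,  λ_2 = 3,  λ_3 = 2  (check: sum = 13 = tr ✓).

Step 4 — unit eigenvector for λ_1 = 8: v spans the null space of (Sigma - λ_1 I), whose rows are
  r_1 = (-5, -1, 0),  r_2 = (-1, -1, -2),  r_3 = (0, -2, -5).
  v is orthogonal to every row, so take v ∝ r_1 × r_2 = ((-1)·(-2) - (0)·(-1), (0)·(-1) - (-5)·(-2), (-5)·(-1) - (-1)·(-1)) = (2, -10, 4).
  Rescale (divide by 2): u = (1, -5, 2).
  ||u|| = √((1)² + (-5)² + (2)²) = √(30) ≈ 5.4772,  v_1 = u/||u|| ≈ (0.1826, -0.9129, 0.3651) (||v_1|| = 1).

λ_1 = 8,  λ_2 = 3,  λ_3 = 2;  v_1 ≈ (0.1826, -0.9129, 0.3651)


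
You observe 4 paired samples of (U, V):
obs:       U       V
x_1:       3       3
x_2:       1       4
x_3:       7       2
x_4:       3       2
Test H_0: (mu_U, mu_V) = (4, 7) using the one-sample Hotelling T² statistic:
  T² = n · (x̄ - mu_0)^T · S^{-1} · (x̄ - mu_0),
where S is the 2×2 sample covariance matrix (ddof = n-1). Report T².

Step 1 — sample mean vector:
  mean(U) = (3 + 1 + 7 + 3) / 4 = 14/4 = 3.5
  mean(V) = (3 + 4 + 2 + 2) / 4 = 11/4 = 2.75
  x̄ = (3.5, 2.75),  deviation x̄ - mu_0 = (3.5, 2.75) - (4, 7) = (-0.5, -4.25).

Step 2 — sample covariance matrix, S[i,j] = (1/(n-1)) · Σ_k (x_{k,i} - mean_i) · (x_{k,j} - mean_j), divisor n-1 = 3:
  S[U,U] = ((-0.5)·(-0.5) + (-2.5)·(-2.5) + (3.5)·(3.5) + (-0.5)·(-0.5)) / 3 = 19/3 = 6.3333
  S[U,V] = ((-0.5)·(0.25) + (-2.5)·(1.25) + (3.5)·(-0.75) + (-0.5)·(-0.75)) / 3 = -5.5/3 = -1.8333
  S[V,V] = ((0.25)·(0.25) + (1.25)·(1.25) + (-0.75)·(-0.75) + (-0.75)·(-0.75)) / 3 = 2.75/3 = 0.9167
  S = [[6.3333, -1.8333],
 [-1.8333, 0.9167]].

Step 3 — invert S. det(S) = 6.3333·0.9167 - (-1.8333)² = 2.4444.
  S^{-1} = (1/det) · [[d, -b], [-b, a]] = [[0.375, 0.75],
 [0.75, 2.5909]].

Step 4 — quadratic form (x̄ - mu_0)^T · S^{-1} · (x̄ - mu_0):
  S^{-1} · (x̄ - mu_0) = (-3.375, -11.3864),
  (x̄ - mu_0)^T · [...] = (-0.5)·(-3.375) + (-4.25)·(-11.3864) = 50.0795.

Step 5 — scale by n: T² = 4 · 50.0795 = 200.3182.

T² ≈ 200.3182


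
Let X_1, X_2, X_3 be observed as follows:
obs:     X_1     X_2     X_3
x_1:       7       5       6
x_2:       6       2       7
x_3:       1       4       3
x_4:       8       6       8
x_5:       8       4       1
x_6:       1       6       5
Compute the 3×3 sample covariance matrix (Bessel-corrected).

Step 1 — column means:
  mean(X_1) = (7 + 6 + 1 + 8 + 8 + 1) / 6 = 31/6 = 5.1667
  mean(X_2) = (5 + 2 + 4 + 6 + 4 + 6) / 6 = 27/6 = 4.5
  mean(X_3) = (6 + 7 + 3 + 8 + 1 + 5) / 6 = 30/6 = 5

Step 2 — sample covariance S[i,j] = (1/(n-1)) · Σ_k (x_{k,i} - mean_i) · (x_{k,j} - mean_j), with n-1 = 5.
  S[X_1,X_1] = ((1.8333)·(1.8333) + (0.8333)·(0.8333) + (-4.1667)·(-4.1667) + (2.8333)·(2.8333) + (2.8333)·(2.8333) + (-4.1667)·(-4.1667)) / 5 = 54.8333/5 = 10.9667
  S[X_1,X_2] = ((1.8333)·(0.5) + (0.8333)·(-2.5) + (-4.1667)·(-0.5) + (2.8333)·(1.5) + (2.8333)·(-0.5) + (-4.1667)·(1.5)) / 5 = -2.5/5 = -0.5
  S[X_1,X_3] = ((1.8333)·(1) + (0.8333)·(2) + (-4.1667)·(-2) + (2.8333)·(3) + (2.8333)·(-4) + (-4.1667)·(0)) / 5 = 9/5 = 1.8
  S[X_2,X_2] = ((0.5)·(0.5) + (-2.5)·(-2.5) + (-0.5)·(-0.5) + (1.5)·(1.5) + (-0.5)·(-0.5) + (1.5)·(1.5)) / 5 = 11.5/5 = 2.3
  S[X_2,X_3] = ((0.5)·(1) + (-2.5)·(2) + (-0.5)·(-2) + (1.5)·(3) + (-0.5)·(-4) + (1.5)·(0)) / 5 = 3/5 = 0.6
  S[X_3,X_3] = ((1)·(1) + (2)·(2) + (-2)·(-2) + (3)·(3) + (-4)·(-4) + (0)·(0)) / 5 = 34/5 = 6.8

S is symmetric (S[j,i] = S[i,j]). Assembling:

S = [[10.9667, -0.5, 1.8],
 [-0.5, 2.3, 0.6],
 [1.8, 0.6, 6.8]]


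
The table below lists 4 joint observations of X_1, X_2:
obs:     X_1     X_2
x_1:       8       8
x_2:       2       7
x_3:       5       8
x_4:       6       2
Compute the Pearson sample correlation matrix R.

Step 1 — column means:
  mean(X_1) = (8 + 2 + 5 + 6) / 4 = 21/4 = 5.25
  mean(X_2) = (8 + 7 + 8 + 2) / 4 = 25/4 = 6.25

Step 2 — sample variances and covariances s[i,j] = (1/(n-1)) · Σ_k (x_{k,i} - mean_i) · (x_{k,j} - mean_j), with n-1 = 3:
  s[X_1,X_1] = ((2.75)·(2.75) + (-3.25)·(-3.25) + (-0.25)·(-0.25) + (0.75)·(0.75)) / 3 = 18.75/3 = 6.25
  s[X_1,X_2] = ((2.75)·(1.75) + (-3.25)·(0.75) + (-0.25)·(1.75) + (0.75)·(-4.25)) / 3 = -1.25/3 = -0.4167
  s[X_2,X_2] = ((1.75)·(1.75) + (0.75)·(0.75) + (1.75)·(1.75) + (-4.25)·(-4.25)) / 3 = 24.75/3 = 8.25
  Sample standard deviations s_i = √(s[i,i]):
  s(X_1) = √(6.25) = 2.5
  s(X_2) = √(8.25) = 2.8723

Step 3 — r_{ij} = s_{ij} / (s_i · s_j):
  r[X_1,X_1] = 1 (diagonal).
  r[X_1,X_2] = -0.4167 / (2.5 · 2.8723) = -0.4167 / 7.1807 = -0.058
  r[X_2,X_2] = 1 (diagonal).

R is symmetric with unit diagonal. Assembling:

R = [[1, -0.058],
 [-0.058, 1]]


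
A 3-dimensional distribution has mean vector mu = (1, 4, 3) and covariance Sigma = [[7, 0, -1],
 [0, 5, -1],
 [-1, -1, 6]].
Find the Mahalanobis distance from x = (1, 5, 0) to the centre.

Step 1 — centre the observation: (x - mu) = (0, 1, -3).

Step 2 — invert Sigma (cofactor / det for 3×3, or solve directly):
  Sigma^{-1} = [[0.1465, 0.0051, 0.0253],
 [0.0051, 0.2071, 0.0354],
 [0.0253, 0.0354, 0.1768]].

Step 3 — form the quadratic (x - mu)^T · Sigma^{-1} · (x - mu):
  Sigma^{-1} · (x - mu) = (-0.0707, 0.101, -0.4949).
  (x - mu)^T · [Sigma^{-1} · (x - mu)] = (0)·(-0.0707) + (1)·(0.101) + (-3)·(-0.4949) = 1.5859.

Step 4 — take square root: d = √(1.5859) ≈ 1.2593.

d(x, mu) = √(1.5859) ≈ 1.2593


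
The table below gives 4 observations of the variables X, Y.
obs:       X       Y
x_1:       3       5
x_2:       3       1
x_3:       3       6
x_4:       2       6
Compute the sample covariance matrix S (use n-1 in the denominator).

Step 1 — column means:
  mean(X) = (3 + 3 + 3 + 2) / 4 = 11/4 = 2.75
  mean(Y) = (5 + 1 + 6 + 6) / 4 = 18/4 = 4.5

Step 2 — sample covariance S[i,j] = (1/(n-1)) · Σ_k (x_{k,i} - mean_i) · (x_{k,j} - mean_j), with n-1 = 3.
  S[X,X] = ((0.25)·(0.25) + (0.25)·(0.25) + (0.25)·(0.25) + (-0.75)·(-0.75)) / 3 = 0.75/3 = 0.25
  S[X,Y] = ((0.25)·(0.5) + (0.25)·(-3.5) + (0.25)·(1.5) + (-0.75)·(1.5)) / 3 = -1.5/3 = -0.5
  S[Y,Y] = ((0.5)·(0.5) + (-3.5)·(-3.5) + (1.5)·(1.5) + (1.5)·(1.5)) / 3 = 17/3 = 5.6667

S is symmetric (S[j,i] = S[i,j]). Assembling:

S = [[0.25, -0.5],
 [-0.5, 5.6667]]


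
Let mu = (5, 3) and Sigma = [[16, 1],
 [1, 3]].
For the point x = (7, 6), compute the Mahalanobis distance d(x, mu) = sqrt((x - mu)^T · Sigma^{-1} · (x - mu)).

Step 1 — centre the observation: (x - mu) = (2, 3).

Step 2 — invert Sigma. det(Sigma) = 16·3 - (1)² = 47.
  Sigma^{-1} = (1/det) · [[d, -b], [-b, a]] = [[0.0638, -0.0213],
 [-0.0213, 0.3404]].

Step 3 — form the quadratic (x - mu)^T · Sigma^{-1} · (x - mu):
  Sigma^{-1} · (x - mu) = (0.0638, 0.9787).
  (x - mu)^T · [Sigma^{-1} · (x - mu)] = (2)·(0.0638) + (3)·(0.9787) = 3.0638.

Step 4 — take square root: d = √(3.0638) ≈ 1.7504.

d(x, mu) = √(3.0638) ≈ 1.7504


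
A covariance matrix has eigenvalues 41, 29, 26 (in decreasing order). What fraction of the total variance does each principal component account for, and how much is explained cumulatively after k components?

Step 1 — total variance = trace(Sigma) = Σ λ_i = 41 + 29 + 26 = 96.

Step 2 — fraction explained by component i = λ_i / Σ λ:
  PC1: 41/96 = 0.4271
  PC2: 29/96 = 0.3021
  PC3: 26/96 = 0.2708

Step 3 — cumulative fraction after k components = (λ_1 + ... + λ_k) / Σ λ:
  k = 1: 41/96 = 0.4271
  k = 2: (41 + 29)/96 = 70/96 = 0.7292
  k = 3: (41 + 29 + 26)/96 = 96/96 = 1

Summary (fraction, with percent):

explained: PC1 0.4271 (42.71%), PC2 0.3021 (30.21%), PC3 0.2708 (27.08%);  cumulative: 0.4271, 0.7292, 1
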